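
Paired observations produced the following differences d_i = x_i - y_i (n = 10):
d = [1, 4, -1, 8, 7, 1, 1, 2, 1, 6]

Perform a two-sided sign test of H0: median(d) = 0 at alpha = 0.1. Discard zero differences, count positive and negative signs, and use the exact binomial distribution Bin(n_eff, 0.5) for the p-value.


Step 1: Discard zero differences. Original n = 10; n_eff = number of nonzero differences = 10.
Nonzero differences (with sign): +1, +4, -1, +8, +7, +1, +1, +2, +1, +6
Step 2: Count signs: positive = 9, negative = 1.
Step 3: Under H0: P(positive) = 0.5, so the number of positives S ~ Bin(10, 0.5).
Step 4: Two-sided exact p-value = sum of Bin(10,0.5) probabilities at or below the observed probability = 0.021484.
Step 5: alpha = 0.1. reject H0.

n_eff = 10, pos = 9, neg = 1, p = 0.021484, reject H0.


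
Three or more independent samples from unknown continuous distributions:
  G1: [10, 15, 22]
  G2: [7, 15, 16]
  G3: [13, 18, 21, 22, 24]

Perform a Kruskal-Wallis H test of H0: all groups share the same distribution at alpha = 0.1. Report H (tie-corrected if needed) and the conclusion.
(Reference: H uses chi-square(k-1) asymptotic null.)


Step 1: Combine all N = 11 observations and assign midranks.
sorted (value, group, rank): (7,G2,1), (10,G1,2), (13,G3,3), (15,G1,4.5), (15,G2,4.5), (16,G2,6), (18,G3,7), (21,G3,8), (22,G1,9.5), (22,G3,9.5), (24,G3,11)
Step 2: Sum ranks within each group.
R_1 = 16 (n_1 = 3)
R_2 = 11.5 (n_2 = 3)
R_3 = 38.5 (n_3 = 5)
Step 3: H = 12/(N(N+1)) * sum(R_i^2/n_i) - 3(N+1)
     = 12/(11*12) * (16^2/3 + 11.5^2/3 + 38.5^2/5) - 3*12
     = 0.090909 * 425.867 - 36
     = 2.715152.
Step 4: Ties present; correction factor C = 1 - 12/(11^3 - 11) = 0.990909. Corrected H = 2.715152 / 0.990909 = 2.740061.
Step 5: Under H0, H ~ chi^2(2); p-value = 0.254099.
Step 6: alpha = 0.1. fail to reject H0.

H = 2.7401, df = 2, p = 0.254099, fail to reject H0.


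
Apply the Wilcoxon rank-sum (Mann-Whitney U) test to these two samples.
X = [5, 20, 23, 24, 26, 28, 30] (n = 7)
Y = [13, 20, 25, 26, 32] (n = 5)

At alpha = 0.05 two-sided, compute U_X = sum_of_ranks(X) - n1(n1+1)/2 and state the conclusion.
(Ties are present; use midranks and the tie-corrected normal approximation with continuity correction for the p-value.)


Step 1: Combine and sort all 12 observations; assign midranks.
sorted (value, group): (5,X), (13,Y), (20,X), (20,Y), (23,X), (24,X), (25,Y), (26,X), (26,Y), (28,X), (30,X), (32,Y)
ranks: 5->1, 13->2, 20->3.5, 20->3.5, 23->5, 24->6, 25->7, 26->8.5, 26->8.5, 28->10, 30->11, 32->12
Step 2: Rank sum for X: R1 = 1 + 3.5 + 5 + 6 + 8.5 + 10 + 11 = 45.
Step 3: U_X = R1 - n1(n1+1)/2 = 45 - 7*8/2 = 45 - 28 = 17.
       U_Y = n1*n2 - U_X = 35 - 17 = 18.
Step 4: Ties are present, so use the tie-corrected normal approximation (with continuity correction) for the p-value.
Step 5: p-value = 1.000000; compare to alpha = 0.05. fail to reject H0.

U_X = 17, p = 1.000000, fail to reject H0 at alpha = 0.05.


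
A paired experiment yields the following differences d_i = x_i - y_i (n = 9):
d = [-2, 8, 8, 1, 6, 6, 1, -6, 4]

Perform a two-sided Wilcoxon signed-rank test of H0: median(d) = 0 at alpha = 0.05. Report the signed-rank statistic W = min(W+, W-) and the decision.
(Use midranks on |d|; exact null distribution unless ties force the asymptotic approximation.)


Step 1: Drop any zero differences (none here) and take |d_i|.
|d| = [2, 8, 8, 1, 6, 6, 1, 6, 4]
Step 2: Midrank |d_i| (ties get averaged ranks).
ranks: |2|->3, |8|->8.5, |8|->8.5, |1|->1.5, |6|->6, |6|->6, |1|->1.5, |6|->6, |4|->4
Step 3: Attach original signs; sum ranks with positive sign and with negative sign.
W+ = 8.5 + 8.5 + 1.5 + 6 + 6 + 1.5 + 4 = 36
W- = 3 + 6 = 9
(Check: W+ + W- = 45 should equal n(n+1)/2 = 45.)
Step 4: Test statistic W = min(W+, W-) = 9.
Step 5: Ties in |d|, so use the tie-corrected normal approximation.
        E[W] = n(n+1)/4 = 9*10/4 = 22.5.
        Tie groups: |d|=1 (t=2), |d|=6 (t=3), |d|=8 (t=2); sum(t^3 - t) = 36.
        Var[W] = n(n+1)(2n+1)/24 - sum(t^3-t)/48 = 1710/24 - 36/48 = 70.5.
        z = (W - E[W]) / sqrt(Var[W]) = (9 - 22.5) / 8.3964 = -1.6078.
        Two-sided p = 2*Phi(z) = 0.107873.
Step 6: alpha = 0.05. fail to reject H0.

W+ = 36, W- = 9, W = min = 9, p = 0.107873, fail to reject H0.


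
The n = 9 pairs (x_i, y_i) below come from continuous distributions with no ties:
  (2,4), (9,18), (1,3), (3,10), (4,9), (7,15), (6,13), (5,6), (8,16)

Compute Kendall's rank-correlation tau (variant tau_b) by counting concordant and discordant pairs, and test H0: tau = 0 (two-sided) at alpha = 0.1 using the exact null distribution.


Step 1: Enumerate the 36 unordered pairs (i,j) with i<j and classify each by sign(x_j-x_i) * sign(y_j-y_i).
  (1,2):dx=+7,dy=+14->C; (1,3):dx=-1,dy=-1->C; (1,4):dx=+1,dy=+6->C; (1,5):dx=+2,dy=+5->C
  (1,6):dx=+5,dy=+11->C; (1,7):dx=+4,dy=+9->C; (1,8):dx=+3,dy=+2->C; (1,9):dx=+6,dy=+12->C
  (2,3):dx=-8,dy=-15->C; (2,4):dx=-6,dy=-8->C; (2,5):dx=-5,dy=-9->C; (2,6):dx=-2,dy=-3->C
  (2,7):dx=-3,dy=-5->C; (2,8):dx=-4,dy=-12->C; (2,9):dx=-1,dy=-2->C; (3,4):dx=+2,dy=+7->C
  (3,5):dx=+3,dy=+6->C; (3,6):dx=+6,dy=+12->C; (3,7):dx=+5,dy=+10->C; (3,8):dx=+4,dy=+3->C
  (3,9):dx=+7,dy=+13->C; (4,5):dx=+1,dy=-1->D; (4,6):dx=+4,dy=+5->C; (4,7):dx=+3,dy=+3->C
  (4,8):dx=+2,dy=-4->D; (4,9):dx=+5,dy=+6->C; (5,6):dx=+3,dy=+6->C; (5,7):dx=+2,dy=+4->C
  (5,8):dx=+1,dy=-3->D; (5,9):dx=+4,dy=+7->C; (6,7):dx=-1,dy=-2->C; (6,8):dx=-2,dy=-9->C
  (6,9):dx=+1,dy=+1->C; (7,8):dx=-1,dy=-7->C; (7,9):dx=+2,dy=+3->C; (8,9):dx=+3,dy=+10->C
Step 2: C = 33, D = 3, total pairs = 36.
Step 3: tau = (C - D)/(n(n-1)/2) = (33 - 3)/36 = 0.833333.
Step 4: Exact two-sided p-value (enumerate n! = 362880 permutations of y under H0): p = 0.000854.
Step 5: alpha = 0.1. reject H0.

tau_b = 0.8333 (C=33, D=3), p = 0.000854, reject H0.


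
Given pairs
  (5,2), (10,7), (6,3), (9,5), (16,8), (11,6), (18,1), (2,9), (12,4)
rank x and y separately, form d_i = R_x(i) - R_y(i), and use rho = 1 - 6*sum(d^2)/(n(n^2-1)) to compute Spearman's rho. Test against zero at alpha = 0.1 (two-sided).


Step 1: Rank x and y separately (midranks; no ties here).
rank(x): 5->2, 10->5, 6->3, 9->4, 16->8, 11->6, 18->9, 2->1, 12->7
rank(y): 2->2, 7->7, 3->3, 5->5, 8->8, 6->6, 1->1, 9->9, 4->4
Step 2: d_i = R_x(i) - R_y(i); compute d_i^2.
  (2-2)^2=0, (5-7)^2=4, (3-3)^2=0, (4-5)^2=1, (8-8)^2=0, (6-6)^2=0, (9-1)^2=64, (1-9)^2=64, (7-4)^2=9
sum(d^2) = 142.
Step 3: rho = 1 - 6*142 / (9*(9^2 - 1)) = 1 - 852/720 = -0.183333.
Step 4: Under H0, t = rho * sqrt((n-2)/(1-rho^2)) = -0.4934 ~ t(7).
Step 5: Two-sided p-value from the t-distribution with 7 df = 0.636820.
Step 6: alpha = 0.1. fail to reject H0.

rho = -0.1833, p = 0.636820, fail to reject H0 at alpha = 0.1.


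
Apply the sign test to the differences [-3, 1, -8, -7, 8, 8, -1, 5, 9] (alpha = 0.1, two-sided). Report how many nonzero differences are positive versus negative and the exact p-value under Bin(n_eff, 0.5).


Step 1: Discard zero differences. Original n = 9; n_eff = number of nonzero differences = 9.
Nonzero differences (with sign): -3, +1, -8, -7, +8, +8, -1, +5, +9
Step 2: Count signs: positive = 5, negative = 4.
Step 3: Under H0: P(positive) = 0.5, so the number of positives S ~ Bin(9, 0.5).
Step 4: Two-sided exact p-value = sum of Bin(9,0.5) probabilities at or below the observed probability = 1.000000.
Step 5: alpha = 0.1. fail to reject H0.

n_eff = 9, pos = 5, neg = 4, p = 1.000000, fail to reject H0.


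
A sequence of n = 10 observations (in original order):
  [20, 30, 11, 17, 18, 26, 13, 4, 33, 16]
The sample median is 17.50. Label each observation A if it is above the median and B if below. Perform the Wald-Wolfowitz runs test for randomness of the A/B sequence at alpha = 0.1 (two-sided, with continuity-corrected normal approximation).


Step 1: Compute median = 17.50; label A = above, B = below.
Labels in order: AABBAABBAB  (n_A = 5, n_B = 5)
Step 2: Count runs R = 6.
Step 3: Under H0 (random ordering), E[R] = 2*n_A*n_B/(n_A+n_B) + 1 = 2*5*5/10 + 1 = 6.0000.
        Var[R] = 2*n_A*n_B*(2*n_A*n_B - n_A - n_B) / ((n_A+n_B)^2 * (n_A+n_B-1)) = 2000/900 = 2.2222.
        SD[R] = 1.4907.
Step 4: R = E[R], so z = 0 with no continuity correction.
Step 5: Two-sided p-value via normal approximation = 2*(1 - Phi(|z|)) = 1.000000.
Step 6: alpha = 0.1. fail to reject H0.

R = 6, z = 0.0000, p = 1.000000, fail to reject H0.


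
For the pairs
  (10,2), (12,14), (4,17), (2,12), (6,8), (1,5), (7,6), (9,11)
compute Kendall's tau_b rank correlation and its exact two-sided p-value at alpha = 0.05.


Step 1: Enumerate the 28 unordered pairs (i,j) with i<j and classify each by sign(x_j-x_i) * sign(y_j-y_i).
  (1,2):dx=+2,dy=+12->C; (1,3):dx=-6,dy=+15->D; (1,4):dx=-8,dy=+10->D; (1,5):dx=-4,dy=+6->D
  (1,6):dx=-9,dy=+3->D; (1,7):dx=-3,dy=+4->D; (1,8):dx=-1,dy=+9->D; (2,3):dx=-8,dy=+3->D
  (2,4):dx=-10,dy=-2->C; (2,5):dx=-6,dy=-6->C; (2,6):dx=-11,dy=-9->C; (2,7):dx=-5,dy=-8->C
  (2,8):dx=-3,dy=-3->C; (3,4):dx=-2,dy=-5->C; (3,5):dx=+2,dy=-9->D; (3,6):dx=-3,dy=-12->C
  (3,7):dx=+3,dy=-11->D; (3,8):dx=+5,dy=-6->D; (4,5):dx=+4,dy=-4->D; (4,6):dx=-1,dy=-7->C
  (4,7):dx=+5,dy=-6->D; (4,8):dx=+7,dy=-1->D; (5,6):dx=-5,dy=-3->C; (5,7):dx=+1,dy=-2->D
  (5,8):dx=+3,dy=+3->C; (6,7):dx=+6,dy=+1->C; (6,8):dx=+8,dy=+6->C; (7,8):dx=+2,dy=+5->C
Step 2: C = 14, D = 14, total pairs = 28.
Step 3: tau = (C - D)/(n(n-1)/2) = (14 - 14)/28 = 0.000000.
Step 4: Exact two-sided p-value (enumerate n! = 40320 permutations of y under H0): p = 1.000000.
Step 5: alpha = 0.05. fail to reject H0.

tau_b = 0.0000 (C=14, D=14), p = 1.000000, fail to reject H0.


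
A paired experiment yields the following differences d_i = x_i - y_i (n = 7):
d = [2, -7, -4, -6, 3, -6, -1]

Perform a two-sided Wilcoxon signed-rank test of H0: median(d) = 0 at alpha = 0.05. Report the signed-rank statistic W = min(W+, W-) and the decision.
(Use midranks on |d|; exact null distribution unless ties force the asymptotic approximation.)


Step 1: Drop any zero differences (none here) and take |d_i|.
|d| = [2, 7, 4, 6, 3, 6, 1]
Step 2: Midrank |d_i| (ties get averaged ranks).
ranks: |2|->2, |7|->7, |4|->4, |6|->5.5, |3|->3, |6|->5.5, |1|->1
Step 3: Attach original signs; sum ranks with positive sign and with negative sign.
W+ = 2 + 3 = 5
W- = 7 + 4 + 5.5 + 5.5 + 1 = 23
(Check: W+ + W- = 28 should equal n(n+1)/2 = 28.)
Step 4: Test statistic W = min(W+, W-) = 5.
Step 5: Ties in |d|, so use the tie-corrected normal approximation.
        E[W] = n(n+1)/4 = 7*8/4 = 14.
        Tie groups: |d|=6 (t=2); sum(t^3 - t) = 6.
        Var[W] = n(n+1)(2n+1)/24 - sum(t^3-t)/48 = 840/24 - 6/48 = 34.875.
        z = (W - E[W]) / sqrt(Var[W]) = (5 - 14) / 5.9055 = -1.5240.
        Two-sided p = 2*Phi(z) = 0.127508.
Step 6: alpha = 0.05. fail to reject H0.

W+ = 5, W- = 23, W = min = 5, p = 0.127508, fail to reject H0.


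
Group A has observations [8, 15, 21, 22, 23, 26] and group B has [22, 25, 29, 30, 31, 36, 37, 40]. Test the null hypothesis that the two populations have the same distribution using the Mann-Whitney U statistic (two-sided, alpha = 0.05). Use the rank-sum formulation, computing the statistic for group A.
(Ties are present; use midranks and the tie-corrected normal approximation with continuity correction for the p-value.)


Step 1: Combine and sort all 14 observations; assign midranks.
sorted (value, group): (8,X), (15,X), (21,X), (22,X), (22,Y), (23,X), (25,Y), (26,X), (29,Y), (30,Y), (31,Y), (36,Y), (37,Y), (40,Y)
ranks: 8->1, 15->2, 21->3, 22->4.5, 22->4.5, 23->6, 25->7, 26->8, 29->9, 30->10, 31->11, 36->12, 37->13, 40->14
Step 2: Rank sum for X: R1 = 1 + 2 + 3 + 4.5 + 6 + 8 = 24.5.
Step 3: U_X = R1 - n1(n1+1)/2 = 24.5 - 6*7/2 = 24.5 - 21 = 3.5.
       U_Y = n1*n2 - U_X = 48 - 3.5 = 44.5.
Step 4: Ties are present, so use the tie-corrected normal approximation (with continuity correction) for the p-value.
Step 5: p-value = 0.009743; compare to alpha = 0.05. reject H0.

U_X = 3.5, p = 0.009743, reject H0 at alpha = 0.05.


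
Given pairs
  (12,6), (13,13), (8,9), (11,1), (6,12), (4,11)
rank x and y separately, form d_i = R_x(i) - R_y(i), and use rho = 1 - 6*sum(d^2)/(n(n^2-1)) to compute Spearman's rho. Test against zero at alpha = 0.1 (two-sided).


Step 1: Rank x and y separately (midranks; no ties here).
rank(x): 12->5, 13->6, 8->3, 11->4, 6->2, 4->1
rank(y): 6->2, 13->6, 9->3, 1->1, 12->5, 11->4
Step 2: d_i = R_x(i) - R_y(i); compute d_i^2.
  (5-2)^2=9, (6-6)^2=0, (3-3)^2=0, (4-1)^2=9, (2-5)^2=9, (1-4)^2=9
sum(d^2) = 36.
Step 3: rho = 1 - 6*36 / (6*(6^2 - 1)) = 1 - 216/210 = -0.028571.
Step 4: Under H0, t = rho * sqrt((n-2)/(1-rho^2)) = -0.0572 ~ t(4).
Step 5: Two-sided p-value from the t-distribution with 4 df = 0.957155.
Step 6: alpha = 0.1. fail to reject H0.

rho = -0.0286, p = 0.957155, fail to reject H0 at alpha = 0.1.


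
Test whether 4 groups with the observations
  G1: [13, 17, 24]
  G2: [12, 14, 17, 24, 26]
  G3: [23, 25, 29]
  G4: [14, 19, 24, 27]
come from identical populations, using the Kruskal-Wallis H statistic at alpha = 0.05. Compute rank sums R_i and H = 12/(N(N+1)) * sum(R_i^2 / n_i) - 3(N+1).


Step 1: Combine all N = 15 observations and assign midranks.
sorted (value, group, rank): (12,G2,1), (13,G1,2), (14,G2,3.5), (14,G4,3.5), (17,G1,5.5), (17,G2,5.5), (19,G4,7), (23,G3,8), (24,G1,10), (24,G2,10), (24,G4,10), (25,G3,12), (26,G2,13), (27,G4,14), (29,G3,15)
Step 2: Sum ranks within each group.
R_1 = 17.5 (n_1 = 3)
R_2 = 33 (n_2 = 5)
R_3 = 35 (n_3 = 3)
R_4 = 34.5 (n_4 = 4)
Step 3: H = 12/(N(N+1)) * sum(R_i^2/n_i) - 3(N+1)
     = 12/(15*16) * (17.5^2/3 + 33^2/5 + 35^2/3 + 34.5^2/4) - 3*16
     = 0.050000 * 1025.78 - 48
     = 3.288958.
Step 4: Ties present; correction factor C = 1 - 36/(15^3 - 15) = 0.989286. Corrected H = 3.288958 / 0.989286 = 3.324579.
Step 5: Under H0, H ~ chi^2(3); p-value = 0.344236.
Step 6: alpha = 0.05. fail to reject H0.

H = 3.3246, df = 3, p = 0.344236, fail to reject H0.


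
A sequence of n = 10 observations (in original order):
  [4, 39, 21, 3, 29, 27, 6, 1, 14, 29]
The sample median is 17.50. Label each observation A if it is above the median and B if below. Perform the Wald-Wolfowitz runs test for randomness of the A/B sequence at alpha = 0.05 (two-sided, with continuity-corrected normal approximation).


Step 1: Compute median = 17.50; label A = above, B = below.
Labels in order: BAABAABBBA  (n_A = 5, n_B = 5)
Step 2: Count runs R = 6.
Step 3: Under H0 (random ordering), E[R] = 2*n_A*n_B/(n_A+n_B) + 1 = 2*5*5/10 + 1 = 6.0000.
        Var[R] = 2*n_A*n_B*(2*n_A*n_B - n_A - n_B) / ((n_A+n_B)^2 * (n_A+n_B-1)) = 2000/900 = 2.2222.
        SD[R] = 1.4907.
Step 4: R = E[R], so z = 0 with no continuity correction.
Step 5: Two-sided p-value via normal approximation = 2*(1 - Phi(|z|)) = 1.000000.
Step 6: alpha = 0.05. fail to reject H0.

R = 6, z = 0.0000, p = 1.000000, fail to reject H0.


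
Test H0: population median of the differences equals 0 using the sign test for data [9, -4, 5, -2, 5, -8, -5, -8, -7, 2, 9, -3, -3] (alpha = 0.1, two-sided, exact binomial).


Step 1: Discard zero differences. Original n = 13; n_eff = number of nonzero differences = 13.
Nonzero differences (with sign): +9, -4, +5, -2, +5, -8, -5, -8, -7, +2, +9, -3, -3
Step 2: Count signs: positive = 5, negative = 8.
Step 3: Under H0: P(positive) = 0.5, so the number of positives S ~ Bin(13, 0.5).
Step 4: Two-sided exact p-value = sum of Bin(13,0.5) probabilities at or below the observed probability = 0.581055.
Step 5: alpha = 0.1. fail to reject H0.

n_eff = 13, pos = 5, neg = 8, p = 0.581055, fail to reject H0.


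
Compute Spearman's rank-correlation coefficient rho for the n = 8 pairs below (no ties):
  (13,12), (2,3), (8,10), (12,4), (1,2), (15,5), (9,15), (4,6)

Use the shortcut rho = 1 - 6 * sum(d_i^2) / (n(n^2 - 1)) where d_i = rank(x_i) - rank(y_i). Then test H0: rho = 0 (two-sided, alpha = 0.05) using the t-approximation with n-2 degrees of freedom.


Step 1: Rank x and y separately (midranks; no ties here).
rank(x): 13->7, 2->2, 8->4, 12->6, 1->1, 15->8, 9->5, 4->3
rank(y): 12->7, 3->2, 10->6, 4->3, 2->1, 5->4, 15->8, 6->5
Step 2: d_i = R_x(i) - R_y(i); compute d_i^2.
  (7-7)^2=0, (2-2)^2=0, (4-6)^2=4, (6-3)^2=9, (1-1)^2=0, (8-4)^2=16, (5-8)^2=9, (3-5)^2=4
sum(d^2) = 42.
Step 3: rho = 1 - 6*42 / (8*(8^2 - 1)) = 1 - 252/504 = 0.500000.
Step 4: Under H0, t = rho * sqrt((n-2)/(1-rho^2)) = 1.4142 ~ t(6).
Step 5: Two-sided p-value from the t-distribution with 6 df = 0.207031.
Step 6: alpha = 0.05. fail to reject H0.

rho = 0.5000, p = 0.207031, fail to reject H0 at alpha = 0.05.


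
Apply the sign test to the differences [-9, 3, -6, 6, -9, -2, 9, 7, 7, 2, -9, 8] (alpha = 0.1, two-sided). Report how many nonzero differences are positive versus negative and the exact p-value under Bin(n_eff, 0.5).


Step 1: Discard zero differences. Original n = 12; n_eff = number of nonzero differences = 12.
Nonzero differences (with sign): -9, +3, -6, +6, -9, -2, +9, +7, +7, +2, -9, +8
Step 2: Count signs: positive = 7, negative = 5.
Step 3: Under H0: P(positive) = 0.5, so the number of positives S ~ Bin(12, 0.5).
Step 4: Two-sided exact p-value = sum of Bin(12,0.5) probabilities at or below the observed probability = 0.774414.
Step 5: alpha = 0.1. fail to reject H0.

n_eff = 12, pos = 7, neg = 5, p = 0.774414, fail to reject H0.


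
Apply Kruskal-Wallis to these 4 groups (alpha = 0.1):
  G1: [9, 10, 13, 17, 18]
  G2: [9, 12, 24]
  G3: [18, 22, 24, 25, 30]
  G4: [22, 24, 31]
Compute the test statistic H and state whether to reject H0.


Step 1: Combine all N = 16 observations and assign midranks.
sorted (value, group, rank): (9,G1,1.5), (9,G2,1.5), (10,G1,3), (12,G2,4), (13,G1,5), (17,G1,6), (18,G1,7.5), (18,G3,7.5), (22,G3,9.5), (22,G4,9.5), (24,G2,12), (24,G3,12), (24,G4,12), (25,G3,14), (30,G3,15), (31,G4,16)
Step 2: Sum ranks within each group.
R_1 = 23 (n_1 = 5)
R_2 = 17.5 (n_2 = 3)
R_3 = 58 (n_3 = 5)
R_4 = 37.5 (n_4 = 3)
Step 3: H = 12/(N(N+1)) * sum(R_i^2/n_i) - 3(N+1)
     = 12/(16*17) * (23^2/5 + 17.5^2/3 + 58^2/5 + 37.5^2/3) - 3*17
     = 0.044118 * 1349.43 - 51
     = 8.533824.
Step 4: Ties present; correction factor C = 1 - 42/(16^3 - 16) = 0.989706. Corrected H = 8.533824 / 0.989706 = 8.622585.
Step 5: Under H0, H ~ chi^2(3); p-value = 0.034753.
Step 6: alpha = 0.1. reject H0.

H = 8.6226, df = 3, p = 0.034753, reject H0.


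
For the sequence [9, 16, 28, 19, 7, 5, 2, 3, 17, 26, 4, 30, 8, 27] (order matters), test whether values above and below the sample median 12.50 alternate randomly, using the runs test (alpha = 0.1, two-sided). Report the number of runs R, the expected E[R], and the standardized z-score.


Step 1: Compute median = 12.50; label A = above, B = below.
Labels in order: BAAABBBBAABABA  (n_A = 7, n_B = 7)
Step 2: Count runs R = 8.
Step 3: Under H0 (random ordering), E[R] = 2*n_A*n_B/(n_A+n_B) + 1 = 2*7*7/14 + 1 = 8.0000.
        Var[R] = 2*n_A*n_B*(2*n_A*n_B - n_A - n_B) / ((n_A+n_B)^2 * (n_A+n_B-1)) = 8232/2548 = 3.2308.
        SD[R] = 1.7974.
Step 4: R = E[R], so z = 0 with no continuity correction.
Step 5: Two-sided p-value via normal approximation = 2*(1 - Phi(|z|)) = 1.000000.
Step 6: alpha = 0.1. fail to reject H0.

R = 8, z = 0.0000, p = 1.000000, fail to reject H0.


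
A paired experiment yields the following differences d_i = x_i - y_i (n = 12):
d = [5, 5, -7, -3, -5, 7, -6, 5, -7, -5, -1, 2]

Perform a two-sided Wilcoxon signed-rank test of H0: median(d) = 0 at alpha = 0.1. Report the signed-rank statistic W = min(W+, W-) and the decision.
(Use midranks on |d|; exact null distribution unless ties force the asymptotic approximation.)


Step 1: Drop any zero differences (none here) and take |d_i|.
|d| = [5, 5, 7, 3, 5, 7, 6, 5, 7, 5, 1, 2]
Step 2: Midrank |d_i| (ties get averaged ranks).
ranks: |5|->6, |5|->6, |7|->11, |3|->3, |5|->6, |7|->11, |6|->9, |5|->6, |7|->11, |5|->6, |1|->1, |2|->2
Step 3: Attach original signs; sum ranks with positive sign and with negative sign.
W+ = 6 + 6 + 11 + 6 + 2 = 31
W- = 11 + 3 + 6 + 9 + 11 + 6 + 1 = 47
(Check: W+ + W- = 78 should equal n(n+1)/2 = 78.)
Step 4: Test statistic W = min(W+, W-) = 31.
Step 5: Ties in |d|, so use the tie-corrected normal approximation.
        E[W] = n(n+1)/4 = 12*13/4 = 39.
        Tie groups: |d|=5 (t=5), |d|=7 (t=3); sum(t^3 - t) = 144.
        Var[W] = n(n+1)(2n+1)/24 - sum(t^3-t)/48 = 3900/24 - 144/48 = 159.5.
        z = (W - E[W]) / sqrt(Var[W]) = (31 - 39) / 12.6293 = -0.6334.
        Two-sided p = 2*Phi(z) = 0.526442.
Step 6: alpha = 0.1. fail to reject H0.

W+ = 31, W- = 47, W = min = 31, p = 0.526442, fail to reject H0.


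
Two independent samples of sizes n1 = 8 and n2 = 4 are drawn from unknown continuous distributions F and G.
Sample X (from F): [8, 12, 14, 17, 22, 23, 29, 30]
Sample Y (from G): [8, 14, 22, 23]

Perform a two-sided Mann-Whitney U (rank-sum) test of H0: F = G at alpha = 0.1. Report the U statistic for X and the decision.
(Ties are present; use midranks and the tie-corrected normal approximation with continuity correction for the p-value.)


Step 1: Combine and sort all 12 observations; assign midranks.
sorted (value, group): (8,X), (8,Y), (12,X), (14,X), (14,Y), (17,X), (22,X), (22,Y), (23,X), (23,Y), (29,X), (30,X)
ranks: 8->1.5, 8->1.5, 12->3, 14->4.5, 14->4.5, 17->6, 22->7.5, 22->7.5, 23->9.5, 23->9.5, 29->11, 30->12
Step 2: Rank sum for X: R1 = 1.5 + 3 + 4.5 + 6 + 7.5 + 9.5 + 11 + 12 = 55.
Step 3: U_X = R1 - n1(n1+1)/2 = 55 - 8*9/2 = 55 - 36 = 19.
       U_Y = n1*n2 - U_X = 32 - 19 = 13.
Step 4: Ties are present, so use the tie-corrected normal approximation (with continuity correction) for the p-value.
Step 5: p-value = 0.668939; compare to alpha = 0.1. fail to reject H0.

U_X = 19, p = 0.668939, fail to reject H0 at alpha = 0.1.


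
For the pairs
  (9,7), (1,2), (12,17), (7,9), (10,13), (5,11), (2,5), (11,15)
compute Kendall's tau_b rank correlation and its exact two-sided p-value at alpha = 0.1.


Step 1: Enumerate the 28 unordered pairs (i,j) with i<j and classify each by sign(x_j-x_i) * sign(y_j-y_i).
  (1,2):dx=-8,dy=-5->C; (1,3):dx=+3,dy=+10->C; (1,4):dx=-2,dy=+2->D; (1,5):dx=+1,dy=+6->C
  (1,6):dx=-4,dy=+4->D; (1,7):dx=-7,dy=-2->C; (1,8):dx=+2,dy=+8->C; (2,3):dx=+11,dy=+15->C
  (2,4):dx=+6,dy=+7->C; (2,5):dx=+9,dy=+11->C; (2,6):dx=+4,dy=+9->C; (2,7):dx=+1,dy=+3->C
  (2,8):dx=+10,dy=+13->C; (3,4):dx=-5,dy=-8->C; (3,5):dx=-2,dy=-4->C; (3,6):dx=-7,dy=-6->C
  (3,7):dx=-10,dy=-12->C; (3,8):dx=-1,dy=-2->C; (4,5):dx=+3,dy=+4->C; (4,6):dx=-2,dy=+2->D
  (4,7):dx=-5,dy=-4->C; (4,8):dx=+4,dy=+6->C; (5,6):dx=-5,dy=-2->C; (5,7):dx=-8,dy=-8->C
  (5,8):dx=+1,dy=+2->C; (6,7):dx=-3,dy=-6->C; (6,8):dx=+6,dy=+4->C; (7,8):dx=+9,dy=+10->C
Step 2: C = 25, D = 3, total pairs = 28.
Step 3: tau = (C - D)/(n(n-1)/2) = (25 - 3)/28 = 0.785714.
Step 4: Exact two-sided p-value (enumerate n! = 40320 permutations of y under H0): p = 0.005506.
Step 5: alpha = 0.1. reject H0.

tau_b = 0.7857 (C=25, D=3), p = 0.005506, reject H0.


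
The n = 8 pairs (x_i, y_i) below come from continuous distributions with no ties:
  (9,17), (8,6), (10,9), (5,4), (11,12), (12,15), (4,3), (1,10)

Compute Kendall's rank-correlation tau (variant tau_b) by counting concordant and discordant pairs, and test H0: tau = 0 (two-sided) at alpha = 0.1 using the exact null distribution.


Step 1: Enumerate the 28 unordered pairs (i,j) with i<j and classify each by sign(x_j-x_i) * sign(y_j-y_i).
  (1,2):dx=-1,dy=-11->C; (1,3):dx=+1,dy=-8->D; (1,4):dx=-4,dy=-13->C; (1,5):dx=+2,dy=-5->D
  (1,6):dx=+3,dy=-2->D; (1,7):dx=-5,dy=-14->C; (1,8):dx=-8,dy=-7->C; (2,3):dx=+2,dy=+3->C
  (2,4):dx=-3,dy=-2->C; (2,5):dx=+3,dy=+6->C; (2,6):dx=+4,dy=+9->C; (2,7):dx=-4,dy=-3->C
  (2,8):dx=-7,dy=+4->D; (3,4):dx=-5,dy=-5->C; (3,5):dx=+1,dy=+3->C; (3,6):dx=+2,dy=+6->C
  (3,7):dx=-6,dy=-6->C; (3,8):dx=-9,dy=+1->D; (4,5):dx=+6,dy=+8->C; (4,6):dx=+7,dy=+11->C
  (4,7):dx=-1,dy=-1->C; (4,8):dx=-4,dy=+6->D; (5,6):dx=+1,dy=+3->C; (5,7):dx=-7,dy=-9->C
  (5,8):dx=-10,dy=-2->C; (6,7):dx=-8,dy=-12->C; (6,8):dx=-11,dy=-5->C; (7,8):dx=-3,dy=+7->D
Step 2: C = 21, D = 7, total pairs = 28.
Step 3: tau = (C - D)/(n(n-1)/2) = (21 - 7)/28 = 0.500000.
Step 4: Exact two-sided p-value (enumerate n! = 40320 permutations of y under H0): p = 0.108681.
Step 5: alpha = 0.1. fail to reject H0.

tau_b = 0.5000 (C=21, D=7), p = 0.108681, fail to reject H0.


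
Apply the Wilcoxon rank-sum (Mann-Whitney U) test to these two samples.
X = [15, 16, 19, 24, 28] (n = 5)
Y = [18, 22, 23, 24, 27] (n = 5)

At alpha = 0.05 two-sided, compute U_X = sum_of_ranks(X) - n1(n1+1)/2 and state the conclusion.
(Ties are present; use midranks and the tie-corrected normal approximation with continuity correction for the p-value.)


Step 1: Combine and sort all 10 observations; assign midranks.
sorted (value, group): (15,X), (16,X), (18,Y), (19,X), (22,Y), (23,Y), (24,X), (24,Y), (27,Y), (28,X)
ranks: 15->1, 16->2, 18->3, 19->4, 22->5, 23->6, 24->7.5, 24->7.5, 27->9, 28->10
Step 2: Rank sum for X: R1 = 1 + 2 + 4 + 7.5 + 10 = 24.5.
Step 3: U_X = R1 - n1(n1+1)/2 = 24.5 - 5*6/2 = 24.5 - 15 = 9.5.
       U_Y = n1*n2 - U_X = 25 - 9.5 = 15.5.
Step 4: Ties are present, so use the tie-corrected normal approximation (with continuity correction) for the p-value.
Step 5: p-value = 0.600402; compare to alpha = 0.05. fail to reject H0.

U_X = 9.5, p = 0.600402, fail to reject H0 at alpha = 0.05.


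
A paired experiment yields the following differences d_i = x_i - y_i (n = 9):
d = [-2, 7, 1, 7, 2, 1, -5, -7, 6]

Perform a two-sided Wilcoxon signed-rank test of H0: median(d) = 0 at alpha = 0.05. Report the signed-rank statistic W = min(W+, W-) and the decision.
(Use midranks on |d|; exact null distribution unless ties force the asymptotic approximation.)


Step 1: Drop any zero differences (none here) and take |d_i|.
|d| = [2, 7, 1, 7, 2, 1, 5, 7, 6]
Step 2: Midrank |d_i| (ties get averaged ranks).
ranks: |2|->3.5, |7|->8, |1|->1.5, |7|->8, |2|->3.5, |1|->1.5, |5|->5, |7|->8, |6|->6
Step 3: Attach original signs; sum ranks with positive sign and with negative sign.
W+ = 8 + 1.5 + 8 + 3.5 + 1.5 + 6 = 28.5
W- = 3.5 + 5 + 8 = 16.5
(Check: W+ + W- = 45 should equal n(n+1)/2 = 45.)
Step 4: Test statistic W = min(W+, W-) = 16.5.
Step 5: Ties in |d|, so use the tie-corrected normal approximation.
        E[W] = n(n+1)/4 = 9*10/4 = 22.5.
        Tie groups: |d|=1 (t=2), |d|=2 (t=2), |d|=7 (t=3); sum(t^3 - t) = 36.
        Var[W] = n(n+1)(2n+1)/24 - sum(t^3-t)/48 = 1710/24 - 36/48 = 70.5.
        z = (W - E[W]) / sqrt(Var[W]) = (16.5 - 22.5) / 8.3964 = -0.7146.
        Two-sided p = 2*Phi(z) = 0.474863.
Step 6: alpha = 0.05. fail to reject H0.

W+ = 28.5, W- = 16.5, W = min = 16.5, p = 0.474863, fail to reject H0.


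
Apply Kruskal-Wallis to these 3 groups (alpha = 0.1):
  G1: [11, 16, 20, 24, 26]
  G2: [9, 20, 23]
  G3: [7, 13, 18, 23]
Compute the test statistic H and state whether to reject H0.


Step 1: Combine all N = 12 observations and assign midranks.
sorted (value, group, rank): (7,G3,1), (9,G2,2), (11,G1,3), (13,G3,4), (16,G1,5), (18,G3,6), (20,G1,7.5), (20,G2,7.5), (23,G2,9.5), (23,G3,9.5), (24,G1,11), (26,G1,12)
Step 2: Sum ranks within each group.
R_1 = 38.5 (n_1 = 5)
R_2 = 19 (n_2 = 3)
R_3 = 20.5 (n_3 = 4)
Step 3: H = 12/(N(N+1)) * sum(R_i^2/n_i) - 3(N+1)
     = 12/(12*13) * (38.5^2/5 + 19^2/3 + 20.5^2/4) - 3*13
     = 0.076923 * 521.846 - 39
     = 1.141987.
Step 4: Ties present; correction factor C = 1 - 12/(12^3 - 12) = 0.993007. Corrected H = 1.141987 / 0.993007 = 1.150029.
Step 5: Under H0, H ~ chi^2(2); p-value = 0.562697.
Step 6: alpha = 0.1. fail to reject H0.

H = 1.1500, df = 2, p = 0.562697, fail to reject H0.


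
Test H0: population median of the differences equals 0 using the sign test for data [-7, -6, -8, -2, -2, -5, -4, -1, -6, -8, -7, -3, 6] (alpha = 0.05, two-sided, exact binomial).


Step 1: Discard zero differences. Original n = 13; n_eff = number of nonzero differences = 13.
Nonzero differences (with sign): -7, -6, -8, -2, -2, -5, -4, -1, -6, -8, -7, -3, +6
Step 2: Count signs: positive = 1, negative = 12.
Step 3: Under H0: P(positive) = 0.5, so the number of positives S ~ Bin(13, 0.5).
Step 4: Two-sided exact p-value = sum of Bin(13,0.5) probabilities at or below the observed probability = 0.003418.
Step 5: alpha = 0.05. reject H0.

n_eff = 13, pos = 1, neg = 12, p = 0.003418, reject H0.


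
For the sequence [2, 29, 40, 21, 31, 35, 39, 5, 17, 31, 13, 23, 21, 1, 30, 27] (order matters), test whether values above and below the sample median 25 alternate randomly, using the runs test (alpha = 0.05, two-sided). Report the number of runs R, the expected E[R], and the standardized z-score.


Step 1: Compute median = 25; label A = above, B = below.
Labels in order: BAABAAABBABBBBAA  (n_A = 8, n_B = 8)
Step 2: Count runs R = 8.
Step 3: Under H0 (random ordering), E[R] = 2*n_A*n_B/(n_A+n_B) + 1 = 2*8*8/16 + 1 = 9.0000.
        Var[R] = 2*n_A*n_B*(2*n_A*n_B - n_A - n_B) / ((n_A+n_B)^2 * (n_A+n_B-1)) = 14336/3840 = 3.7333.
        SD[R] = 1.9322.
Step 4: Continuity-corrected z = (R + 0.5 - E[R]) / SD[R] = (8 + 0.5 - 9.0000) / 1.9322 = -0.2588.
Step 5: Two-sided p-value via normal approximation = 2*(1 - Phi(|z|)) = 0.795809.
Step 6: alpha = 0.05. fail to reject H0.

R = 8, z = -0.2588, p = 0.795809, fail to reject H0.


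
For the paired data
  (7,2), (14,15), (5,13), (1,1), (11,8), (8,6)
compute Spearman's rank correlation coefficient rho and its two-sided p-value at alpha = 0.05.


Step 1: Rank x and y separately (midranks; no ties here).
rank(x): 7->3, 14->6, 5->2, 1->1, 11->5, 8->4
rank(y): 2->2, 15->6, 13->5, 1->1, 8->4, 6->3
Step 2: d_i = R_x(i) - R_y(i); compute d_i^2.
  (3-2)^2=1, (6-6)^2=0, (2-5)^2=9, (1-1)^2=0, (5-4)^2=1, (4-3)^2=1
sum(d^2) = 12.
Step 3: rho = 1 - 6*12 / (6*(6^2 - 1)) = 1 - 72/210 = 0.657143.
Step 4: Under H0, t = rho * sqrt((n-2)/(1-rho^2)) = 1.7436 ~ t(4).
Step 5: Two-sided p-value from the t-distribution with 4 df = 0.156175.
Step 6: alpha = 0.05. fail to reject H0.

rho = 0.6571, p = 0.156175, fail to reject H0 at alpha = 0.05.


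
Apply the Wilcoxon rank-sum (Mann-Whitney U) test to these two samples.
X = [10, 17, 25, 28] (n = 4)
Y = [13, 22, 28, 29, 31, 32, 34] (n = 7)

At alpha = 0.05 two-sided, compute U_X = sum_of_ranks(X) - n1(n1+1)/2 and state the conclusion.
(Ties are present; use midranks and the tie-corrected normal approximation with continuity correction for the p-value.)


Step 1: Combine and sort all 11 observations; assign midranks.
sorted (value, group): (10,X), (13,Y), (17,X), (22,Y), (25,X), (28,X), (28,Y), (29,Y), (31,Y), (32,Y), (34,Y)
ranks: 10->1, 13->2, 17->3, 22->4, 25->5, 28->6.5, 28->6.5, 29->8, 31->9, 32->10, 34->11
Step 2: Rank sum for X: R1 = 1 + 3 + 5 + 6.5 = 15.5.
Step 3: U_X = R1 - n1(n1+1)/2 = 15.5 - 4*5/2 = 15.5 - 10 = 5.5.
       U_Y = n1*n2 - U_X = 28 - 5.5 = 22.5.
Step 4: Ties are present, so use the tie-corrected normal approximation (with continuity correction) for the p-value.
Step 5: p-value = 0.129695; compare to alpha = 0.05. fail to reject H0.

U_X = 5.5, p = 0.129695, fail to reject H0 at alpha = 0.05.


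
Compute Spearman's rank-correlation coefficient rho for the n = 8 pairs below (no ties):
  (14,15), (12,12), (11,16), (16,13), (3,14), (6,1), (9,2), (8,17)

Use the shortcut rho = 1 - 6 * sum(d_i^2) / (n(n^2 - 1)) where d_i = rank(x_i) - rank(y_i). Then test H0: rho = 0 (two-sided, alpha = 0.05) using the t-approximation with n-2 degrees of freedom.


Step 1: Rank x and y separately (midranks; no ties here).
rank(x): 14->7, 12->6, 11->5, 16->8, 3->1, 6->2, 9->4, 8->3
rank(y): 15->6, 12->3, 16->7, 13->4, 14->5, 1->1, 2->2, 17->8
Step 2: d_i = R_x(i) - R_y(i); compute d_i^2.
  (7-6)^2=1, (6-3)^2=9, (5-7)^2=4, (8-4)^2=16, (1-5)^2=16, (2-1)^2=1, (4-2)^2=4, (3-8)^2=25
sum(d^2) = 76.
Step 3: rho = 1 - 6*76 / (8*(8^2 - 1)) = 1 - 456/504 = 0.095238.
Step 4: Under H0, t = rho * sqrt((n-2)/(1-rho^2)) = 0.2343 ~ t(6).
Step 5: Two-sided p-value from the t-distribution with 6 df = 0.822505.
Step 6: alpha = 0.05. fail to reject H0.

rho = 0.0952, p = 0.822505, fail to reject H0 at alpha = 0.05.


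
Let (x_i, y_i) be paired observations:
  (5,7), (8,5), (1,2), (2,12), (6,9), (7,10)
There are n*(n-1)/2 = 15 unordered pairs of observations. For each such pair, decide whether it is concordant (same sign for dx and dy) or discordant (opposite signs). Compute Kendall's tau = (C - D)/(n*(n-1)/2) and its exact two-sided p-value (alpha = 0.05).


Step 1: Enumerate the 15 unordered pairs (i,j) with i<j and classify each by sign(x_j-x_i) * sign(y_j-y_i).
  (1,2):dx=+3,dy=-2->D; (1,3):dx=-4,dy=-5->C; (1,4):dx=-3,dy=+5->D; (1,5):dx=+1,dy=+2->C
  (1,6):dx=+2,dy=+3->C; (2,3):dx=-7,dy=-3->C; (2,4):dx=-6,dy=+7->D; (2,5):dx=-2,dy=+4->D
  (2,6):dx=-1,dy=+5->D; (3,4):dx=+1,dy=+10->C; (3,5):dx=+5,dy=+7->C; (3,6):dx=+6,dy=+8->C
  (4,5):dx=+4,dy=-3->D; (4,6):dx=+5,dy=-2->D; (5,6):dx=+1,dy=+1->C
Step 2: C = 8, D = 7, total pairs = 15.
Step 3: tau = (C - D)/(n(n-1)/2) = (8 - 7)/15 = 0.066667.
Step 4: Exact two-sided p-value (enumerate n! = 720 permutations of y under H0): p = 1.000000.
Step 5: alpha = 0.05. fail to reject H0.

tau_b = 0.0667 (C=8, D=7), p = 1.000000, fail to reject H0.


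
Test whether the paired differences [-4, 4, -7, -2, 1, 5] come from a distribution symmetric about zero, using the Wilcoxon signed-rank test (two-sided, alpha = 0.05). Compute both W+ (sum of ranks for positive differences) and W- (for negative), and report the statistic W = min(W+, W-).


Step 1: Drop any zero differences (none here) and take |d_i|.
|d| = [4, 4, 7, 2, 1, 5]
Step 2: Midrank |d_i| (ties get averaged ranks).
ranks: |4|->3.5, |4|->3.5, |7|->6, |2|->2, |1|->1, |5|->5
Step 3: Attach original signs; sum ranks with positive sign and with negative sign.
W+ = 3.5 + 1 + 5 = 9.5
W- = 3.5 + 6 + 2 = 11.5
(Check: W+ + W- = 21 should equal n(n+1)/2 = 21.)
Step 4: Test statistic W = min(W+, W-) = 9.5.
Step 5: Ties in |d|, so use the tie-corrected normal approximation.
        E[W] = n(n+1)/4 = 6*7/4 = 10.5.
        Tie groups: |d|=4 (t=2); sum(t^3 - t) = 6.
        Var[W] = n(n+1)(2n+1)/24 - sum(t^3-t)/48 = 546/24 - 6/48 = 22.625.
        z = (W - E[W]) / sqrt(Var[W]) = (9.5 - 10.5) / 4.7566 = -0.2102.
        Two-sided p = 2*Phi(z) = 0.833484.
Step 6: alpha = 0.05. fail to reject H0.

W+ = 9.5, W- = 11.5, W = min = 9.5, p = 0.833484, fail to reject H0.


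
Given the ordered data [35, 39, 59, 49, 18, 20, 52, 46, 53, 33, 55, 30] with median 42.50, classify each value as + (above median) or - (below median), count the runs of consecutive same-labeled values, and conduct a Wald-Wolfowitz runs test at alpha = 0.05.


Step 1: Compute median = 42.50; label A = above, B = below.
Labels in order: BBAABBAAABAB  (n_A = 6, n_B = 6)
Step 2: Count runs R = 7.
Step 3: Under H0 (random ordering), E[R] = 2*n_A*n_B/(n_A+n_B) + 1 = 2*6*6/12 + 1 = 7.0000.
        Var[R] = 2*n_A*n_B*(2*n_A*n_B - n_A - n_B) / ((n_A+n_B)^2 * (n_A+n_B-1)) = 4320/1584 = 2.7273.
        SD[R] = 1.6514.
Step 4: R = E[R], so z = 0 with no continuity correction.
Step 5: Two-sided p-value via normal approximation = 2*(1 - Phi(|z|)) = 1.000000.
Step 6: alpha = 0.05. fail to reject H0.

R = 7, z = 0.0000, p = 1.000000, fail to reject H0.


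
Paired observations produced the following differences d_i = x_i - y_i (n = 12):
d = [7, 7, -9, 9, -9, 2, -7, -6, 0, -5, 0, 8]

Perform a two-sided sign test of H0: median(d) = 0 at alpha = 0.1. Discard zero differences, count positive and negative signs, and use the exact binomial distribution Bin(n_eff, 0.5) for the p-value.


Step 1: Discard zero differences. Original n = 12; n_eff = number of nonzero differences = 10.
Nonzero differences (with sign): +7, +7, -9, +9, -9, +2, -7, -6, -5, +8
Step 2: Count signs: positive = 5, negative = 5.
Step 3: Under H0: P(positive) = 0.5, so the number of positives S ~ Bin(10, 0.5).
Step 4: Two-sided exact p-value = sum of Bin(10,0.5) probabilities at or below the observed probability = 1.000000.
Step 5: alpha = 0.1. fail to reject H0.

n_eff = 10, pos = 5, neg = 5, p = 1.000000, fail to reject H0.


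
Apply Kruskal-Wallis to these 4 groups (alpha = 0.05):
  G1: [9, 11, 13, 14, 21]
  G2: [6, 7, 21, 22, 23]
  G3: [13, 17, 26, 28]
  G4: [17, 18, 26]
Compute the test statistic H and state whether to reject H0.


Step 1: Combine all N = 17 observations and assign midranks.
sorted (value, group, rank): (6,G2,1), (7,G2,2), (9,G1,3), (11,G1,4), (13,G1,5.5), (13,G3,5.5), (14,G1,7), (17,G3,8.5), (17,G4,8.5), (18,G4,10), (21,G1,11.5), (21,G2,11.5), (22,G2,13), (23,G2,14), (26,G3,15.5), (26,G4,15.5), (28,G3,17)
Step 2: Sum ranks within each group.
R_1 = 31 (n_1 = 5)
R_2 = 41.5 (n_2 = 5)
R_3 = 46.5 (n_3 = 4)
R_4 = 34 (n_4 = 3)
Step 3: H = 12/(N(N+1)) * sum(R_i^2/n_i) - 3(N+1)
     = 12/(17*18) * (31^2/5 + 41.5^2/5 + 46.5^2/4 + 34^2/3) - 3*18
     = 0.039216 * 1462.55 - 54
     = 3.354739.
Step 4: Ties present; correction factor C = 1 - 24/(17^3 - 17) = 0.995098. Corrected H = 3.354739 / 0.995098 = 3.371264.
Step 5: Under H0, H ~ chi^2(3); p-value = 0.337846.
Step 6: alpha = 0.05. fail to reject H0.

H = 3.3713, df = 3, p = 0.337846, fail to reject H0.


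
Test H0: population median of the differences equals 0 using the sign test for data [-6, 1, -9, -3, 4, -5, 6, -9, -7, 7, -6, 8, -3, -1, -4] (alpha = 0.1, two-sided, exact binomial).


Step 1: Discard zero differences. Original n = 15; n_eff = number of nonzero differences = 15.
Nonzero differences (with sign): -6, +1, -9, -3, +4, -5, +6, -9, -7, +7, -6, +8, -3, -1, -4
Step 2: Count signs: positive = 5, negative = 10.
Step 3: Under H0: P(positive) = 0.5, so the number of positives S ~ Bin(15, 0.5).
Step 4: Two-sided exact p-value = sum of Bin(15,0.5) probabilities at or below the observed probability = 0.301758.
Step 5: alpha = 0.1. fail to reject H0.

n_eff = 15, pos = 5, neg = 10, p = 0.301758, fail to reject H0.


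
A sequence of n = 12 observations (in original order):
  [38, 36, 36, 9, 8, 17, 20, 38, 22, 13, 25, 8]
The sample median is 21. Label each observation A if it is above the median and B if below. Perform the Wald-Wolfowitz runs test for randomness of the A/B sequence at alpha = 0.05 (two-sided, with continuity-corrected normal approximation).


Step 1: Compute median = 21; label A = above, B = below.
Labels in order: AAABBBBAABAB  (n_A = 6, n_B = 6)
Step 2: Count runs R = 6.
Step 3: Under H0 (random ordering), E[R] = 2*n_A*n_B/(n_A+n_B) + 1 = 2*6*6/12 + 1 = 7.0000.
        Var[R] = 2*n_A*n_B*(2*n_A*n_B - n_A - n_B) / ((n_A+n_B)^2 * (n_A+n_B-1)) = 4320/1584 = 2.7273.
        SD[R] = 1.6514.
Step 4: Continuity-corrected z = (R + 0.5 - E[R]) / SD[R] = (6 + 0.5 - 7.0000) / 1.6514 = -0.3028.
Step 5: Two-sided p-value via normal approximation = 2*(1 - Phi(|z|)) = 0.762069.
Step 6: alpha = 0.05. fail to reject H0.

R = 6, z = -0.3028, p = 0.762069, fail to reject H0.


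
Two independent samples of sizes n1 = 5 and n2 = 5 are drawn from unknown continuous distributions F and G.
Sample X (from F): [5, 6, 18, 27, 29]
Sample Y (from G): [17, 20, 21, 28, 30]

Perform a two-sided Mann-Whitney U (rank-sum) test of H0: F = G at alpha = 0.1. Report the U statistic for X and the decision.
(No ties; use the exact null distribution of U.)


Step 1: Combine and sort all 10 observations; assign midranks.
sorted (value, group): (5,X), (6,X), (17,Y), (18,X), (20,Y), (21,Y), (27,X), (28,Y), (29,X), (30,Y)
ranks: 5->1, 6->2, 17->3, 18->4, 20->5, 21->6, 27->7, 28->8, 29->9, 30->10
Step 2: Rank sum for X: R1 = 1 + 2 + 4 + 7 + 9 = 23.
Step 3: U_X = R1 - n1(n1+1)/2 = 23 - 5*6/2 = 23 - 15 = 8.
       U_Y = n1*n2 - U_X = 25 - 8 = 17.
Step 4: No ties, so the exact null distribution of U (based on enumerating the C(10,5) = 252 equally likely rank assignments) gives the two-sided p-value.
Step 5: p-value = 0.420635; compare to alpha = 0.1. fail to reject H0.

U_X = 8, p = 0.420635, fail to reject H0 at alpha = 0.1.


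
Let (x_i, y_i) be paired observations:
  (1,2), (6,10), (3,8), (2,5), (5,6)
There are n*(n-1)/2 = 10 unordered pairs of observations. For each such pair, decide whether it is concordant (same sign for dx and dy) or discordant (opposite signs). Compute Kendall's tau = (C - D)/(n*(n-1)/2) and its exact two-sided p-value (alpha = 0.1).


Step 1: Enumerate the 10 unordered pairs (i,j) with i<j and classify each by sign(x_j-x_i) * sign(y_j-y_i).
  (1,2):dx=+5,dy=+8->C; (1,3):dx=+2,dy=+6->C; (1,4):dx=+1,dy=+3->C; (1,5):dx=+4,dy=+4->C
  (2,3):dx=-3,dy=-2->C; (2,4):dx=-4,dy=-5->C; (2,5):dx=-1,dy=-4->C; (3,4):dx=-1,dy=-3->C
  (3,5):dx=+2,dy=-2->D; (4,5):dx=+3,dy=+1->C
Step 2: C = 9, D = 1, total pairs = 10.
Step 3: tau = (C - D)/(n(n-1)/2) = (9 - 1)/10 = 0.800000.
Step 4: Exact two-sided p-value (enumerate n! = 120 permutations of y under H0): p = 0.083333.
Step 5: alpha = 0.1. reject H0.

tau_b = 0.8000 (C=9, D=1), p = 0.083333, reject H0.
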